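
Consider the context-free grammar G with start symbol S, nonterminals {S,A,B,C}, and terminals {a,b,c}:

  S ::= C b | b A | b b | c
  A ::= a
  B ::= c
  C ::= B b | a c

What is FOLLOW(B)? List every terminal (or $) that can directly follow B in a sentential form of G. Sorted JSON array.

FIRST sets, iterate to fixpoint:
[1]
  A via A→a: +{a}
  B via B→c: +{c}
  C via C→B b: +{c}
  C via C→a c: +{a}
  S via S→C b: +{a,c}
  S via S→b A: +{b}
  S: {a,b,c}  A: {a}  B: {c}  C: {a,c}
[2] done
  S: {a,b,c}  A: {a}  B: {c}  C: {a,c}

FOLLOW iteration:
seed FOLLOW(S) with $
pass 1:
  C→B b: FOLLOW(B) ⊇ FIRST(b) = {b}; new: +{b}
  S→C b: FOLLOW(C) ⊇ FIRST(b) = {b}; new: +{b}
  S→b A: FOLLOW(A) ⊇ FOLLOW(S) ⊇ {$}; new: +{$}
  FOLLOW(S)={$}  FOLLOW(A)={$}  FOLLOW(B)={b}  FOLLOW(C)={b}
pass 2: — fixpoint
  FOLLOW(S)={$}  FOLLOW(A)={$}  FOLLOW(B)={b}  FOLLOW(C)={b}

FOLLOW(B) = ["b"]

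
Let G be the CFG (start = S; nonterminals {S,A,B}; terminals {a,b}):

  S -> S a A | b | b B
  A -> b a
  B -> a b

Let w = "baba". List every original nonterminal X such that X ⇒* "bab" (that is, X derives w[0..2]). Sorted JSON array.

CNF form of G:
  S -> S X2 | T0 B | b
  A -> T0 T1
  B -> T1 T0
  T0 -> b
  T1 -> a
  X2 -> T1 A

CYK fill (cells [i..j] with 0 ≤ i ≤ j ≤ 2 only):
  [0..0]={S,T0}  "b"  orig:{S}
  [1..1]={T1}  "a"  orig:{}
  [2..2]={S,T0}  "b"  orig:{S}
  [0..1]={A}  "ba"
  [1..2]={B}  "ab"
  [0..2]={S}  "bab"

Original NTs in T[0,2] deriving "bab": ["S"]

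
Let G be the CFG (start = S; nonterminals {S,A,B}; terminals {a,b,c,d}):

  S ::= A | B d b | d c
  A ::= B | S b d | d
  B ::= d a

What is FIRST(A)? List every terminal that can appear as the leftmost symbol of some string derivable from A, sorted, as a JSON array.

FIRST iteration:
[1]
  A via A→d: +{d}
  B via B→d a: +{d}
  S via S→A: +{d}
  FIRST(S)={d}  FIRST(A)={d}  FIRST(B)={d}
[2] done
  FIRST(S)={d}  FIRST(A)={d}  FIRST(B)={d}

FIRST(A) = ["d"]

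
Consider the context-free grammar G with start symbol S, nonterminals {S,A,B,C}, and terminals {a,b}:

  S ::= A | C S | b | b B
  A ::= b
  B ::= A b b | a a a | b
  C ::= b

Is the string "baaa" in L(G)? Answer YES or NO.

Convert to CNF:
  S -> C S | T0 B | b
  A -> b
  B -> A X2 | T1 X3 | b
  C -> b
  T0 -> b
  T1 -> a
  X2 -> T0 T0
  X3 -> T1 T1

CYK table (by increasing span):
  cell(0,0) b: {A,B,C,S,T0}  orig:{A,B,C,S}
  cell(1,1) a: {T1}  orig:{}
  cell(2,2) a: {T1}  orig:{}
  cell(3,3) a: {T1}  orig:{}
  cell(0,1) ba: ∅
  cell(1,2) aa: {X3}  orig:{}
  cell(2,3) aa: {X3}  orig:{}
  cell(0,2) baa: ∅
  cell(1,3) aaa: {B}
  cell(0,3) baaa: {S}

S ∈ T[0,3] ⇒ YES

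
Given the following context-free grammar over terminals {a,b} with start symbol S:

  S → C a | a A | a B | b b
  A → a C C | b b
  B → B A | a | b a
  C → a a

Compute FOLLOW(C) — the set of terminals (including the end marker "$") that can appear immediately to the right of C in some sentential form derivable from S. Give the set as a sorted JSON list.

FIRST sets, iterate to fixpoint:
iter 1:
  A via A→a C C: +{a}
  A via A→b b: +{b}
  B via B→a: +{a}
  B via B→b a: +{b}
  C via C→a a: +{a}
  S via S→C a: +{a}
  S via S→b b: +{b}
  FIRST[S]={a,b}  FIRST[A]={a,b}  FIRST[B]={a,b}  FIRST[C]={a}
iter 2: (no change)
  FIRST[S]={a,b}  FIRST[A]={a,b}  FIRST[B]={a,b}  FIRST[C]={a}

Compute FOLLOW by fixpoint:
initialize: $ ∈ FOLLOW(S)
[1]
  A→a C C: FOLLOW(C) ⊇ FIRST(C) = {a}; new: +{a}
  B→B A: FOLLOW(B) ⊇ FIRST(A) = {a,b}; new: +{a,b}
  B→B A: FOLLOW(A) ⊇ FOLLOW(B) ⊇ {a,b}; new: +{a,b}
  S→a A: FOLLOW(A) ⊇ FOLLOW(S) ⊇ {$}; new: +{$}
  S→a B: FOLLOW(B) ⊇ FOLLOW(S) ⊇ {$}; new: +{$}
  FOLLOW(S)={$}  FOLLOW(A)={$,a,b}  FOLLOW(B)={$,a,b}  FOLLOW(C)={a}
[2]
  A→a C C: FOLLOW(C) ⊇ FOLLOW(A) ⊇ {$,a,b}; new: +{$,b}
  FOLLOW(S)={$}  FOLLOW(A)={$,a,b}  FOLLOW(B)={$,a,b}  FOLLOW(C)={$,a,b}
[3] (no change)
  FOLLOW(S)={$}  FOLLOW(A)={$,a,b}  FOLLOW(B)={$,a,b}  FOLLOW(C)={$,a,b}

FOLLOW(C) = ["$", "a", "b"]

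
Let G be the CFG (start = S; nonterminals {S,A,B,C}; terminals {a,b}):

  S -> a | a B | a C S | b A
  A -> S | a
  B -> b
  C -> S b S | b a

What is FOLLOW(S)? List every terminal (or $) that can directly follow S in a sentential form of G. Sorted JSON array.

FIRST sets, iterate to fixpoint:
[1]
  A via A→a: +{a}
  B via B→b: +{b}
  C via C→b a: +{b}
  S via S→a: +{a}
  S via S→b A: +{b}
  S: {a,b}  A: {a}  B: {b}  C: {b}
[2]
  A via A→S: +{b}
  C via C→S b S: +{a}
  S: {a,b}  A: {a,b}  B: {b}  C: {a,b}
[3] (stable)
  S: {a,b}  A: {a,b}  B: {b}  C: {a,b}

FOLLOW iteration:
FOLLOW(S) := {$}
round 1:
  C→S b S: FOLLOW(S) ⊇ FIRST(b) = {b}; new: +{b}
  S→a B: FOLLOW(B) ⊇ FOLLOW(S) ⊇ {$,b}; new: +{$,b}
  S→a C S: FOLLOW(C) ⊇ FIRST(S) = {a,b}; new: +{a,b}
  S→b A: FOLLOW(A) ⊇ FOLLOW(S) ⊇ {$,b}; new: +{$,b}
  FOLLOW[S]={$,b}  FOLLOW[A]={$,b}  FOLLOW[B]={$,b}  FOLLOW[C]={a,b}
round 2:
  C→S b S: FOLLOW(S) ⊇ FOLLOW(C) ⊇ {a,b}; new: +{a}
  S→a B: FOLLOW(B) ⊇ FOLLOW(S) ⊇ {$,a,b}; new: +{a}
  S→b A: FOLLOW(A) ⊇ FOLLOW(S) ⊇ {$,a,b}; new: +{a}
  FOLLOW[S]={$,a,b}  FOLLOW[A]={$,a,b}  FOLLOW[B]={$,a,b}  FOLLOW[C]={a,b}
round 3: done
  FOLLOW[S]={$,a,b}  FOLLOW[A]={$,a,b}  FOLLOW[B]={$,a,b}  FOLLOW[C]={a,b}

FOLLOW(S) = ["$", "a", "b"]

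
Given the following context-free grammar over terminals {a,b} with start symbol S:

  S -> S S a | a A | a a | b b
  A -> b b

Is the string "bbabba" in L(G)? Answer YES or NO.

Convert to CNF:
  S -> S X2 | T0 T0 | T1 A | T1 T1
  A -> T0 T0
  T0 -> b
  T1 -> a
  X2 -> S T1

CYK fill:
  T[0,0] 'b' = {T0}  orig:{}
  T[1,1] 'b' = {T0}  orig:{}
  T[2,2] 'a' = {T1}  orig:{}
  T[3,3] 'b' = {T0}  orig:{}
  T[4,4] 'b' = {T0}  orig:{}
  T[5,5] 'a' = {T1}  orig:{}
  T[0,1] 'bb' = {A,S}
  T[1,2] 'ba' = ∅
  T[2,3] 'ab' = ∅
  T[3,4] 'bb' = {A,S}
  T[4,5] 'ba' = ∅
  T[0,2] 'bba' = {X2}  orig:{}
  T[1,3] 'bab' = ∅
  T[2,4] 'abb' = {S}
  T[3,5] 'bba' = {X2}  orig:{}
  T[0,3] 'bbab' = ∅
  T[1,4] 'babb' = ∅
  T[2,5] 'abba' = {X2}  orig:{}
  T[0,4] 'bbabb' = ∅
  T[1,5] 'babba' = ∅
  T[0,5] 'bbabba' = {S}

S ∈ T[0,5] ⇒ YES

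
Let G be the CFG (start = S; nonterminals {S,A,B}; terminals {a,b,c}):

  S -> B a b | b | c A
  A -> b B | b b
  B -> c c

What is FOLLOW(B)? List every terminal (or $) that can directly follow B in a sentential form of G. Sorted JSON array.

FIRST iteration:
pass 1:
  A via A→b B: +{b}
  B via B→c c: +{c}
  S via S→B a b: +{c}
  S via S→b: +{b}
  S: {b,c}  A: {b}  B: {c}
pass 2: — fixpoint
  S: {b,c}  A: {b}  B: {c}

FOLLOW sets:
seed FOLLOW(S) with $
[1]
  S→B a b: FOLLOW(B) ⊇ FIRST(a) = {a}; new: +{a}
  S→c A: FOLLOW(A) ⊇ FOLLOW(S) ⊇ {$}; new: +{$}
  FOLLOW(S)={$}  FOLLOW(A)={$}  FOLLOW(B)={a}
[2]
  A→b B: FOLLOW(B) ⊇ FOLLOW(A) ⊇ {$}; new: +{$}
  FOLLOW(S)={$}  FOLLOW(A)={$}  FOLLOW(B)={$,a}
[3] — fixpoint
  FOLLOW(S)={$}  FOLLOW(A)={$}  FOLLOW(B)={$,a}

FOLLOW(B) = ["$", "a"]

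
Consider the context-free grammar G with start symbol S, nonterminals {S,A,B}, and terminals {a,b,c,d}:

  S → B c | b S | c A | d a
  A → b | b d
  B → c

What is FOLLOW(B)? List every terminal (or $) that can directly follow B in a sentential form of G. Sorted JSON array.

FIRST iteration:
pass 1:
  A via A→b: +{b}
  B via B→c: +{c}
  S via S→B c: +{c}
  S via S→b S: +{b}
  S via S→d a: +{d}
  S: {b,c,d}  A: {b}  B: {c}
pass 2: (no change)
  S: {b,c,d}  A: {b}  B: {c}

Compute FOLLOW by fixpoint:
FOLLOW(S) := {$}
round 1:
  S→B c: FOLLOW(B) ⊇ FIRST(c) = {c}; new: +{c}
  S→c A: FOLLOW(A) ⊇ FOLLOW(S) ⊇ {$}; new: +{$}
  FOLLOW[S]={$}  FOLLOW[A]={$}  FOLLOW[B]={c}
round 2: — fixpoint
  FOLLOW[S]={$}  FOLLOW[A]={$}  FOLLOW[B]={c}

FOLLOW(B) = ["c"]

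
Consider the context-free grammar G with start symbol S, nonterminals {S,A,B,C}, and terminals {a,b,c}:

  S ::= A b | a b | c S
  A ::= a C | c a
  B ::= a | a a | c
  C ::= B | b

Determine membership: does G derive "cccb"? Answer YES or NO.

Convert to CNF:
  S -> A T2 | T0 T2 | T1 S
  A -> T0 C | T1 T0
  B -> T0 T0 | a | c
  C -> T0 T0 | a | b | c
  T0 -> a
  T1 -> c
  T2 -> b

CYK table (by increasing span):
  T[0,0] 'c' = {B,C,T1}  orig:{B,C}
  T[1,1] 'c' = {B,C,T1}  orig:{B,C}
  T[2,2] 'c' = {B,C,T1}  orig:{B,C}
  T[3,3] 'b' = {C,T2}  orig:{C}
  T[0,1] 'cc' = ∅
  T[1,2] 'cc' = ∅
  T[2,3] 'cb' = ∅
  T[0,2] 'ccc' = ∅
  T[1,3] 'ccb' = ∅
  T[0,3] 'cccb' = ∅

S ∉ T[0,3] ⇒ NO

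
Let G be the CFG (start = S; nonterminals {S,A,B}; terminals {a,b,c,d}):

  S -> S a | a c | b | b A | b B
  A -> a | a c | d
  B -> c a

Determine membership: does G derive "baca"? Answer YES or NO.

Convert to CNF:
  S -> S T0 | T0 T1 | T2 A | T2 B | b
  A -> T0 T1 | a | d
  B -> T1 T0
  T0 -> a
  T1 -> c
  T2 -> b

Fill CYK table bottom-up:
  T[0,0] 'b' = {S,T2}  orig:{S}
  T[1,1] 'a' = {A,T0}  orig:{A}
  T[2,2] 'c' = {T1}  orig:{}
  T[3,3] 'a' = {A,T0}  orig:{A}
  T[0,1] 'ba' = {S}
  T[1,2] 'ac' = {A,S}
  T[2,3] 'ca' = {B}
  T[0,2] 'bac' = {S}
  T[1,3] 'aca' = {S}
  T[0,3] 'baca' = {S}

S ∈ T[0,3] ⇒ YES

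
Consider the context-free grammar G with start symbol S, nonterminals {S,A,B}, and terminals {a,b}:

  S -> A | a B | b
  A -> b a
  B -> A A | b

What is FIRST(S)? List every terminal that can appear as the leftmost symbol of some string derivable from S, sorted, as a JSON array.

FIRST iteration:
iter 1:
  A via A→b a: +{b}
  B via B→A A: +{b}
  S via S→A: +{b}
  S via S→a B: +{a}
  FIRST[S]={a,b}  FIRST[A]={b}  FIRST[B]={b}
iter 2: done
  FIRST[S]={a,b}  FIRST[A]={b}  FIRST[B]={b}

FIRST(S) = ["a", "b"]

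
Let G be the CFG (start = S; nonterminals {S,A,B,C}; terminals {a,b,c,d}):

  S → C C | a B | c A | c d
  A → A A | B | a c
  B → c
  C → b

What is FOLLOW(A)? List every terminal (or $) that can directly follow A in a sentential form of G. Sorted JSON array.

Compute FIRST by fixpoint:
round 1:
  A via A→a c: +{a}
  B via B→c: +{c}
  C via C→b: +{b}
  S via S→C C: +{b}
  S via S→a B: +{a}
  S via S→c A: +{c}
  FIRST(S)={a,b,c}  FIRST(A)={a}  FIRST(B)={c}  FIRST(C)={b}
round 2:
  A via A→B: +{c}
  FIRST(S)={a,b,c}  FIRST(A)={a,c}  FIRST(B)={c}  FIRST(C)={b}
round 3: — fixpoint
  FIRST(S)={a,b,c}  FIRST(A)={a,c}  FIRST(B)={c}  FIRST(C)={b}

FOLLOW iteration:
seed FOLLOW(S) with $
[1]
  A→A A: FOLLOW(A) ⊇ FIRST(A) = {a,c}; new: +{a,c}
  A→B: FOLLOW(B) ⊇ FOLLOW(A) ⊇ {a,c}; new: +{a,c}
  S→C C: FOLLOW(C) ⊇ FIRST(C) = {b}; new: +{b}
  S→C C: FOLLOW(C) ⊇ FOLLOW(S) ⊇ {$}; new: +{$}
  S→a B: FOLLOW(B) ⊇ FOLLOW(S) ⊇ {$}; new: +{$}
  S→c A: FOLLOW(A) ⊇ FOLLOW(S) ⊇ {$}; new: +{$}
  FOLLOW[S]={$}  FOLLOW[A]={$,a,c}  FOLLOW[B]={$,a,c}  FOLLOW[C]={$,b}
[2] (stable)
  FOLLOW[S]={$}  FOLLOW[A]={$,a,c}  FOLLOW[B]={$,a,c}  FOLLOW[C]={$,b}

FOLLOW(A) = ["$", "a", "c"]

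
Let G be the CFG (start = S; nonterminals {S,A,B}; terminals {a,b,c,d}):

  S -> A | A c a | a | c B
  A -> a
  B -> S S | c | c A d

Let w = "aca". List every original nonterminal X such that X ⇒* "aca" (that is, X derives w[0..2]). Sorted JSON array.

Convert to CNF:
  S -> A X4 | T0 B | a
  A -> a
  B -> S S | T0 X3 | c
  T0 -> c
  T1 -> d
  T2 -> a
  X3 -> A T1
  X4 -> T0 T2

CYK fill — only the sub-triangle for w[0..2]:
  [0..0]={A,S,T2}  "a"  orig:{A,S}
  [1..1]={B,T0}  "c"  orig:{B}
  [2..2]={A,S,T2}  "a"  orig:{A,S}
  [0..1]=∅  "ac"
  [1..2]={X4}  "ca"  orig:{}
  [0..2]={S}  "aca"

Original NTs in T[0,2] deriving "aca": ["S"]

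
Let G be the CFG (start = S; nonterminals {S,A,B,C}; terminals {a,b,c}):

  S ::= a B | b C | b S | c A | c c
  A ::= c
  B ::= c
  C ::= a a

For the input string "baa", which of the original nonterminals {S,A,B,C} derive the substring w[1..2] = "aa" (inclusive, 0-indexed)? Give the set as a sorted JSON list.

CNF form of G:
  S -> T0 B | T1 C | T1 S | T2 A | T2 T2
  A -> c
  B -> c
  C -> T0 T0
  T0 -> a
  T1 -> b
  T2 -> c

CYK fill, restricted to cells inside w[1..2]:
  T[1,1] 'a' = {T0}  orig:{}
  T[2,2] 'a' = {T0}  orig:{}
  T[1,2] 'aa' = {C}

Original NTs in T[1,2] deriving "aa": ["C"]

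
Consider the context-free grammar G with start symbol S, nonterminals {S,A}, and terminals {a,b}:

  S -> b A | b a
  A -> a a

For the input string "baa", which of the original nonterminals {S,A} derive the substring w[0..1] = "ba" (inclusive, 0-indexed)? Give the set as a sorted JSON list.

Convert to CNF:
  S -> T1 A | T1 T0
  A -> T0 T0
  T0 -> a
  T1 -> b

CYK fill, restricted to cells inside w[0..1]:
  [0..0]={T1}  "b"  orig:{}
  [1..1]={T0}  "a"  orig:{}
  [0..1]={S}  "ba"

Original NTs in T[0,1] deriving "ba": ["S"]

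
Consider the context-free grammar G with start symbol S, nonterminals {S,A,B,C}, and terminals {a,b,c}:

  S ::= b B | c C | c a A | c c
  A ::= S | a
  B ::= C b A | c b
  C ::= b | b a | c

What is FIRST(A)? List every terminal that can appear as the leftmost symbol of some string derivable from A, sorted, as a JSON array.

Compute FIRST by fixpoint:
iter 1:
  A via A→a: +{a}
  B via B→c b: +{c}
  C via C→b: +{b}
  C via C→c: +{c}
  S via S→b B: +{b}
  S via S→c C: +{c}
  FIRST[S]={b,c}  FIRST[A]={a}  FIRST[B]={c}  FIRST[C]={b,c}
iter 2:
  A via A→S: +{b,c}
  B via B→C b A: +{b}
  FIRST[S]={b,c}  FIRST[A]={a,b,c}  FIRST[B]={b,c}  FIRST[C]={b,c}
iter 3: (stable)
  FIRST[S]={b,c}  FIRST[A]={a,b,c}  FIRST[B]={b,c}  FIRST[C]={b,c}

FIRST(A) = ["a", "b", "c"]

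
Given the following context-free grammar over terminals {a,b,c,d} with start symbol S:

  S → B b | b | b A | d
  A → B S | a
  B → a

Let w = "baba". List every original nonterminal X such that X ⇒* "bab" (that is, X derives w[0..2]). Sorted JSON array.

Convert to CNF:
  S -> B T0 | T0 A | b | d
  A -> B S | a
  B -> a
  T0 -> b

Fill CYK table bottom-up — only the sub-triangle for w[0..2]:
  T[0,0] 'b' = {S,T0}  orig:{S}
  T[1,1] 'a' = {A,B}
  T[2,2] 'b' = {S,T0}  orig:{S}
  T[0,1] 'ba' = {S}
  T[1,2] 'ab' = {A,S}
  T[0,2] 'bab' = {S}

Original NTs in T[0,2] deriving "bab": ["S"]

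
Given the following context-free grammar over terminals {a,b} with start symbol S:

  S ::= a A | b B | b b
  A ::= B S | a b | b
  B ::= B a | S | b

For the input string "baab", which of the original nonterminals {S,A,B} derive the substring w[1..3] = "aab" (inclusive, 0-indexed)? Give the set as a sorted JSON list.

Convert to CNF:
  S -> T0 A | T1 B | T1 T1
  A -> B S | T0 T1 | b
  B -> B T0 | T0 A | T1 B | T1 T1 | b
  T0 -> a
  T1 -> b

CYK table (by increasing span) (cells [i..j] with 1 ≤ i ≤ j ≤ 3 only):
  [1..1]={T0}  "a"  orig:{}
  [2..2]={T0}  "a"  orig:{}
  [3..3]={A,B,T1}  "b"  orig:{A,B}
  [1..2]=∅  "aa"
  [2..3]={A,B,S}  "ab"
  [1..3]={B,S}  "aab"

Original NTs in T[1,3] deriving "aab": ["B", "S"]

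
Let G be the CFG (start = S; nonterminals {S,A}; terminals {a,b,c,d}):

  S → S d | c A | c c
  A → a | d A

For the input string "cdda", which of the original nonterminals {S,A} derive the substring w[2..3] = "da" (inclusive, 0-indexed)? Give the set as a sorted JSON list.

Convert to CNF:
  S -> S T0 | T1 A | T1 T1
  A -> T0 A | a
  T0 -> d
  T1 -> c

CYK fill, restricted to cells inside w[2..3]:
  T[2,2] 'd' = {T0}  orig:{}
  T[3,3] 'a' = {A}
  T[2,3] 'da' = {A}

Original NTs in T[2,3] deriving "da": ["A"]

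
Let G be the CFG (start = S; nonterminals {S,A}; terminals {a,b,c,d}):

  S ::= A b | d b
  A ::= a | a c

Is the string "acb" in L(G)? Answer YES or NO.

Convert to CNF:
  S -> A T2 | T3 T2
  A -> T0 T1 | a
  T0 -> a
  T1 -> c
  T2 -> b
  T3 -> d

CYK table (by increasing span):
  T[0,0] 'a' = {A,T0}  orig:{A}
  T[1,1] 'c' = {T1}  orig:{}
  T[2,2] 'b' = {T2}  orig:{}
  T[0,1] 'ac' = {A}
  T[1,2] 'cb' = ∅
  T[0,2] 'acb' = {S}

S ∈ T[0,2] ⇒ YES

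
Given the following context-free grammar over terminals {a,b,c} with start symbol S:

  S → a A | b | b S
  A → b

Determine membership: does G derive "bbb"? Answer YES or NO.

Convert to CNF:
  S -> T0 A | T1 S | b
  A -> b
  T0 -> a
  T1 -> b

Fill CYK table bottom-up:
  [0..0]={A,S,T1}  "b"  orig:{A,S}
  [1..1]={A,S,T1}  "b"  orig:{A,S}
  [2..2]={A,S,T1}  "b"  orig:{A,S}
  [0..1]={S}  "bb"
  [1..2]={S}  "bb"
  [0..2]={S}  "bbb"

S ∈ T[0,2] ⇒ YES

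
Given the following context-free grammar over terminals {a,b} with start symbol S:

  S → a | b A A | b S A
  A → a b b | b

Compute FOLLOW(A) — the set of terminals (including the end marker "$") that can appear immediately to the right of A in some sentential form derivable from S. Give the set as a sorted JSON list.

FIRST iteration:
round 1:
  A via A→a b b: +{a}
  A via A→b: +{b}
  S via S→a: +{a}
  S via S→b A A: +{b}
  FIRST(S)={a,b}  FIRST(A)={a,b}
round 2: done
  FIRST(S)={a,b}  FIRST(A)={a,b}

FOLLOW iteration:
initialize: $ ∈ FOLLOW(S)
round 1:
  S→b A A: FOLLOW(A) ⊇ FIRST(A) = {a,b}; new: +{a,b}
  S→b A A: FOLLOW(A) ⊇ FOLLOW(S) ⊇ {$}; new: +{$}
  S→b S A: FOLLOW(S) ⊇ FIRST(A) = {a,b}; new: +{a,b}
  S: {$,a,b}  A: {$,a,b}
round 2: done
  S: {$,a,b}  A: {$,a,b}

FOLLOW(A) = ["$", "a", "b"]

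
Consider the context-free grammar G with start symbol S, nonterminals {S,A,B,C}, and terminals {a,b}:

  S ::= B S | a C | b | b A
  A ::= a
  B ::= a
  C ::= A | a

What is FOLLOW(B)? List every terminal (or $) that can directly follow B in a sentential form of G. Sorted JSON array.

Compute FIRST by fixpoint:
round 1:
  A via A→a: +{a}
  B via B→a: +{a}
  C via C→A: +{a}
  S via S→B S: +{a}
  S via S→b: +{b}
  S: {a,b}  A: {a}  B: {a}  C: {a}
round 2: (no change)
  S: {a,b}  A: {a}  B: {a}  C: {a}

FOLLOW iteration:
FOLLOW(S) := {$}
[1]
  S→B S: FOLLOW(B) ⊇ FIRST(S) = {a,b}; new: +{a,b}
  S→a C: FOLLOW(C) ⊇ FOLLOW(S) ⊇ {$}; new: +{$}
  S→b A: FOLLOW(A) ⊇ FOLLOW(S) ⊇ {$}; new: +{$}
  FOLLOW[S]={$}  FOLLOW[A]={$}  FOLLOW[B]={a,b}  FOLLOW[C]={$}
[2] — fixpoint
  FOLLOW[S]={$}  FOLLOW[A]={$}  FOLLOW[B]={a,b}  FOLLOW[C]={$}

FOLLOW(B) = ["a", "b"]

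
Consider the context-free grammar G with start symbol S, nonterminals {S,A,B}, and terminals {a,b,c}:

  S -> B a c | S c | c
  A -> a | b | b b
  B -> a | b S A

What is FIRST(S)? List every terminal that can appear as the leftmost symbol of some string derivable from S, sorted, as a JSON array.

FIRST iteration:
pass 1:
  A via A→a: +{a}
  A via A→b: +{b}
  B via B→a: +{a}
  B via B→b S A: +{b}
  S via S→B a c: +{a,b}
  S via S→c: +{c}
  FIRST(S)={a,b,c}  FIRST(A)={a,b}  FIRST(B)={a,b}
pass 2: — fixpoint
  FIRST(S)={a,b,c}  FIRST(A)={a,b}  FIRST(B)={a,b}

FIRST(S) = ["a", "b", "c"]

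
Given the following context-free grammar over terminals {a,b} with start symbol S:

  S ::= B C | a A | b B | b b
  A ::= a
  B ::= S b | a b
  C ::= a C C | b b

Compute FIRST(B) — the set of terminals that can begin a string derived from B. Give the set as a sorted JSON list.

Compute FIRST by fixpoint:
[1]
  A via A→a: +{a}
  B via B→a b: +{a}
  C via C→a C C: +{a}
  C via C→b b: +{b}
  S via S→B C: +{a}
  S via S→b B: +{b}
  FIRST[S]={a,b}  FIRST[A]={a}  FIRST[B]={a}  FIRST[C]={a,b}
[2]
  B via B→S b: +{b}
  FIRST[S]={a,b}  FIRST[A]={a}  FIRST[B]={a,b}  FIRST[C]={a,b}
[3] — fixpoint
  FIRST[S]={a,b}  FIRST[A]={a}  FIRST[B]={a,b}  FIRST[C]={a,b}

FIRST(B) = ["a", "b"]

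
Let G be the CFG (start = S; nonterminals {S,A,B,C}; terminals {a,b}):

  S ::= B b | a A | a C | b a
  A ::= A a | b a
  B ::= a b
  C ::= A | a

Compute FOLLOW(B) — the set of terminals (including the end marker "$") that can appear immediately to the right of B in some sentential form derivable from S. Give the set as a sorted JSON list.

FIRST iteration:
[1]
  A via A→b a: +{b}
  B via B→a b: +{a}
  C via C→A: +{b}
  C via C→a: +{a}
  S via S→B b: +{a}
  S via S→b a: +{b}
  FIRST[S]={a,b}  FIRST[A]={b}  FIRST[B]={a}  FIRST[C]={a,b}
[2] done
  FIRST[S]={a,b}  FIRST[A]={b}  FIRST[B]={a}  FIRST[C]={a,b}

Compute FOLLOW by fixpoint:
initialize: $ ∈ FOLLOW(S)
[1]
  A→A a: FOLLOW(A) ⊇ FIRST(a) = {a}; new: +{a}
  S→B b: FOLLOW(B) ⊇ FIRST(b) = {b}; new: +{b}
  S→a A: FOLLOW(A) ⊇ FOLLOW(S) ⊇ {$}; new: +{$}
  S→a C: FOLLOW(C) ⊇ FOLLOW(S) ⊇ {$}; new: +{$}
  FOLLOW(S)={$}  FOLLOW(A)={$,a}  FOLLOW(B)={b}  FOLLOW(C)={$}
[2] (no change)
  FOLLOW(S)={$}  FOLLOW(A)={$,a}  FOLLOW(B)={b}  FOLLOW(C)={$}

FOLLOW(B) = ["b"]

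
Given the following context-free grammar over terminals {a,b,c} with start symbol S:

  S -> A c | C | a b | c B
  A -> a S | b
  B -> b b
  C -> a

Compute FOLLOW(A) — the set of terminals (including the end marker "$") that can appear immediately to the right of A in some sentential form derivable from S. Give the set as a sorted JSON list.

FIRST sets, iterate to fixpoint:
round 1:
  A via A→a S: +{a}
  A via A→b: +{b}
  B via B→b b: +{b}
  C via C→a: +{a}
  S via S→A c: +{a,b}
  S via S→c B: +{c}
  FIRST(S)={a,b,c}  FIRST(A)={a,b}  FIRST(B)={b}  FIRST(C)={a}
round 2: done
  FIRST(S)={a,b,c}  FIRST(A)={a,b}  FIRST(B)={b}  FIRST(C)={a}

FOLLOW iteration:
FOLLOW(S) := {$}
[1]
  S→A c: FOLLOW(A) ⊇ FIRST(c) = {c}; new: +{c}
  S→C: FOLLOW(C) ⊇ FOLLOW(S) ⊇ {$}; new: +{$}
  S→c B: FOLLOW(B) ⊇ FOLLOW(S) ⊇ {$}; new: +{$}
  FOLLOW[S]={$}  FOLLOW[A]={c}  FOLLOW[B]={$}  FOLLOW[C]={$}
[2]
  A→a S: FOLLOW(S) ⊇ FOLLOW(A) ⊇ {c}; new: +{c}
  S→C: FOLLOW(C) ⊇ FOLLOW(S) ⊇ {$,c}; new: +{c}
  S→c B: FOLLOW(B) ⊇ FOLLOW(S) ⊇ {$,c}; new: +{c}
  FOLLOW[S]={$,c}  FOLLOW[A]={c}  FOLLOW[B]={$,c}  FOLLOW[C]={$,c}
[3] (no change)
  FOLLOW[S]={$,c}  FOLLOW[A]={c}  FOLLOW[B]={$,c}  FOLLOW[C]={$,c}

FOLLOW(A) = ["c"]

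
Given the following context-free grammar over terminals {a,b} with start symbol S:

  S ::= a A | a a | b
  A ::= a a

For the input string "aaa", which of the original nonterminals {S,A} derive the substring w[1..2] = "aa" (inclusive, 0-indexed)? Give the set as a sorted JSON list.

Convert to CNF:
  S -> T0 A | T0 T0 | b
  A -> T0 T0
  T0 -> a

CYK fill — only the sub-triangle for w[1..2]:
  T[1,1] 'a' = {T0}  orig:{}
  T[2,2] 'a' = {T0}  orig:{}
  T[1,2] 'aa' = {A,S}

Original NTs in T[1,2] deriving "aa": ["A", "S"]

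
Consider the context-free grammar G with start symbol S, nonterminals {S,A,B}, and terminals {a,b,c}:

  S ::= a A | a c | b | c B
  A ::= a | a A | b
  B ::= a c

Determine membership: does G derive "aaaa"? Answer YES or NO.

Convert to CNF:
  S -> T0 A | T0 T1 | T1 B | b
  A -> T0 A | a | b
  B -> T0 T1
  T0 -> a
  T1 -> c

CYK fill:
  T[0,0] 'a' = {A,T0}  orig:{A}
  T[1,1] 'a' = {A,T0}  orig:{A}
  T[2,2] 'a' = {A,T0}  orig:{A}
  T[3,3] 'a' = {A,T0}  orig:{A}
  T[0,1] 'aa' = {A,S}
  T[1,2] 'aa' = {A,S}
  T[2,3] 'aa' = {A,S}
  T[0,2] 'aaa' = {A,S}
  T[1,3] 'aaa' = {A,S}
  T[0,3] 'aaaa' = {A,S}

S ∈ T[0,3] ⇒ YES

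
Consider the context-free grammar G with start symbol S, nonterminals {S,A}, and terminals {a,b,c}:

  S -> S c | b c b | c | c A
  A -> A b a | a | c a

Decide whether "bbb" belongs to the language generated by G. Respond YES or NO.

CNF form of G:
  S -> S T2 | T0 X4 | T2 A | c
  A -> A X3 | T2 T1 | a
  T0 -> b
  T1 -> a
  T2 -> c
  X3 -> T0 T1
  X4 -> T2 T0

CYK fill:
  cell(0,0) b: {T0}  orig:{}
  cell(1,1) b: {T0}  orig:{}
  cell(2,2) b: {T0}  orig:{}
  cell(0,1) bb: ∅
  cell(1,2) bb: ∅
  cell(0,2) bbb: ∅

S ∉ T[0,2] ⇒ NO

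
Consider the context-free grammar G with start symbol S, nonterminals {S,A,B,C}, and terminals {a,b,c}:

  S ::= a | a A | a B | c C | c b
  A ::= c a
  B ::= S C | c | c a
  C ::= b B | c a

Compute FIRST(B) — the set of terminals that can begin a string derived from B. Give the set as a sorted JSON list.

Compute FIRST by fixpoint:
iter 1:
  A via A→c a: +{c}
  B via B→c: +{c}
  C via C→b B: +{b}
  C via C→c a: +{c}
  S via S→a: +{a}
  S via S→c C: +{c}
  FIRST(S)={a,c}  FIRST(A)={c}  FIRST(B)={c}  FIRST(C)={b,c}
iter 2:
  B via B→S C: +{a}
  FIRST(S)={a,c}  FIRST(A)={c}  FIRST(B)={a,c}  FIRST(C)={b,c}
iter 3: — fixpoint
  FIRST(S)={a,c}  FIRST(A)={c}  FIRST(B)={a,c}  FIRST(C)={b,c}

FIRST(B) = ["a", "c"]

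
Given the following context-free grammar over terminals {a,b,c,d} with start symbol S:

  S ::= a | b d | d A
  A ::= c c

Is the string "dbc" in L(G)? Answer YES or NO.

CNF form of G:
  S -> T1 T2 | T2 A | a
  A -> T0 T0
  T0 -> c
  T1 -> b
  T2 -> d

CYK fill:
  [0..0]={T2}  "d"  orig:{}
  [1..1]={T1}  "b"  orig:{}
  [2..2]={T0}  "c"  orig:{}
  [0..1]=∅  "db"
  [1..2]=∅  "bc"
  [0..2]=∅  "dbc"

S ∉ T[0,2] ⇒ NO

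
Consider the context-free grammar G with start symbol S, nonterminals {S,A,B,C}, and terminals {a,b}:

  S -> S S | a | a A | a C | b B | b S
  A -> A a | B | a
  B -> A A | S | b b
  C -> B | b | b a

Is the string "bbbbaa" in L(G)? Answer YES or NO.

CNF form of G:
  S -> S S | T0 A | T0 C | T1 B | T1 S | a
  A -> A A | A T0 | S S | T0 A | T0 C | T1 B | T1 S | T1 T1 | a
  B -> A A | S S | T0 A | T0 C | T1 B | T1 S | T1 T1 | a
  C -> A A | S S | T0 A | T0 C | T1 B | T1 S | T1 T0 | T1 T1 | a | b
  T0 -> a
  T1 -> b

Fill CYK table bottom-up:
  T[0,0] 'b' = {C,T1}  orig:{C}
  T[1,1] 'b' = {C,T1}  orig:{C}
  T[2,2] 'b' = {C,T1}  orig:{C}
  T[3,3] 'b' = {C,T1}  orig:{C}
  T[4,4] 'a' = {A,B,C,S,T0}  orig:{A,B,C,S}
  T[5,5] 'a' = {A,B,C,S,T0}  orig:{A,B,C,S}
  T[0,1] 'bb' = {A,B,C}
  T[1,2] 'bb' = {A,B,C}
  T[2,3] 'bb' = {A,B,C}
  T[3,4] 'ba' = {A,B,C,S}
  T[4,5] 'aa' = {A,B,C,S}
  T[0,2] 'bbb' = {A,B,C,S}
  T[1,3] 'bbb' = {A,B,C,S}
  T[2,4] 'bba' = {A,B,C,S}
  T[3,5] 'baa' = {A,B,C,S}
  T[0,3] 'bbbb' = {A,B,C,S}
  T[1,4] 'bbba' = {A,B,C,S}
  T[2,5] 'bbaa' = {A,B,C,S}
  T[0,4] 'bbbba' = {A,B,C,S}
  T[1,5] 'bbbaa' = {A,B,C,S}
  T[0,5] 'bbbbaa' = {A,B,C,S}

S ∈ T[0,5] ⇒ YES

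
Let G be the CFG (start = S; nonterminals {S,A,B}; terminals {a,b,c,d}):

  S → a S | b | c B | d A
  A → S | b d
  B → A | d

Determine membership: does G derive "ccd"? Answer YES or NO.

Convert to CNF:
  S -> T0 S | T2 A | T3 B | b
  A -> T0 S | T1 T2 | T2 A | T3 B | b
  B -> T0 S | T1 T2 | T2 A | T3 B | b | d
  T0 -> a
  T1 -> b
  T2 -> d
  T3 -> c

CYK table (by increasing span):
  cell(0,0) c: {T3}  orig:{}
  cell(1,1) c: {T3}  orig:{}
  cell(2,2) d: {B,T2}  orig:{B}
  cell(0,1) cc: ∅
  cell(1,2) cd: {A,B,S}
  cell(0,2) ccd: {A,B,S}

S ∈ T[0,2] ⇒ YES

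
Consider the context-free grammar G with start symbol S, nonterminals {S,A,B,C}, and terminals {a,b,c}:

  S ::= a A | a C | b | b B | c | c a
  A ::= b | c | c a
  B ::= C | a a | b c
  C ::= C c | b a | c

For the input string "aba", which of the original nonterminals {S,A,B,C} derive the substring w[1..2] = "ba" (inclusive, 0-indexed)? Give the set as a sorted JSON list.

CNF form of G:
  S -> T0 T1 | T1 A | T1 C | T2 B | b | c
  A -> T0 T1 | b | c
  B -> C T0 | T1 T1 | T2 T0 | T2 T1 | c
  C -> C T0 | T2 T1 | c
  T0 -> c
  T1 -> a
  T2 -> b

Fill CYK table bottom-up (cells [i..j] with 1 ≤ i ≤ j ≤ 2 only):
  [1..1]={A,S,T2}  "b"  orig:{A,S}
  [2..2]={T1}  "a"  orig:{}
  [1..2]={B,C}  "ba"

Original NTs in T[1,2] deriving "ba": ["B", "C"]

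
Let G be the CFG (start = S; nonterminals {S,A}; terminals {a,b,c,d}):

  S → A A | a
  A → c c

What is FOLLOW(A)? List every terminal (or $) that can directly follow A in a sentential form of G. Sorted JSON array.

FIRST iteration:
[1]
  A via A→c c: +{c}
  S via S→A A: +{c}
  S via S→a: +{a}
  FIRST[S]={a,c}  FIRST[A]={c}
[2] (stable)
  FIRST[S]={a,c}  FIRST[A]={c}

FOLLOW iteration:
seed FOLLOW(S) with $
round 1:
  S→A A: FOLLOW(A) ⊇ FIRST(A) = {c}; new: +{c}
  S→A A: FOLLOW(A) ⊇ FOLLOW(S) ⊇ {$}; new: +{$}
  S: {$}  A: {$,c}
round 2: (no change)
  S: {$}  A: {$,c}

FOLLOW(A) = ["$", "c"]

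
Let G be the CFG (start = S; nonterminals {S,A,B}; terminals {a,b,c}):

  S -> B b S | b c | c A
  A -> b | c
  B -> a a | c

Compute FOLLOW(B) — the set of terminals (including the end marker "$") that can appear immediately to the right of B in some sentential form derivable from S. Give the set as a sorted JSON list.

FIRST iteration:
iter 1:
  A via A→b: +{b}
  A via A→c: +{c}
  B via B→a a: +{a}
  B via B→c: +{c}
  S via S→B b S: +{a,c}
  S via S→b c: +{b}
  S: {a,b,c}  A: {b,c}  B: {a,c}
iter 2: (no change)
  S: {a,b,c}  A: {b,c}  B: {a,c}

Compute FOLLOW by fixpoint:
initialize: $ ∈ FOLLOW(S)
[1]
  S→B b S: FOLLOW(B) ⊇ FIRST(b) = {b}; new: +{b}
  S→c A: FOLLOW(A) ⊇ FOLLOW(S) ⊇ {$}; new: +{$}
  FOLLOW[S]={$}  FOLLOW[A]={$}  FOLLOW[B]={b}
[2] — fixpoint
  FOLLOW[S]={$}  FOLLOW[A]={$}  FOLLOW[B]={b}

FOLLOW(B) = ["b"]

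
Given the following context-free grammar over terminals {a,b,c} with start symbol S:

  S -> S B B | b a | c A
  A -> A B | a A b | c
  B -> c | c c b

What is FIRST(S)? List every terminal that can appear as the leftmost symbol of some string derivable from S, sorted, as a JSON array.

FIRST sets, iterate to fixpoint:
iter 1:
  A via A→a A b: +{a}
  A via A→c: +{c}
  B via B→c: +{c}
  S via S→b a: +{b}
  S via S→c A: +{c}
  S: {b,c}  A: {a,c}  B: {c}
iter 2: done
  S: {b,c}  A: {a,c}  B: {c}

FIRST(S) = ["b", "c"]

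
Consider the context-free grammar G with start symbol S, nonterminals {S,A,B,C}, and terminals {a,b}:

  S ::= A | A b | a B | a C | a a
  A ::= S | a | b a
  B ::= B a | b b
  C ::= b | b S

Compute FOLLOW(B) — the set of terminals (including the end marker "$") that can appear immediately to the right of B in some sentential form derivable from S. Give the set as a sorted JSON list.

FIRST iteration:
pass 1:
  A via A→a: +{a}
  A via A→b a: +{b}
  B via B→b b: +{b}
  C via C→b: +{b}
  S via S→A: +{a,b}
  FIRST[S]={a,b}  FIRST[A]={a,b}  FIRST[B]={b}  FIRST[C]={b}
pass 2: — fixpoint
  FIRST[S]={a,b}  FIRST[A]={a,b}  FIRST[B]={b}  FIRST[C]={b}

FOLLOW iteration:
initialize: $ ∈ FOLLOW(S)
[1]
  B→B a: FOLLOW(B) ⊇ FIRST(a) = {a}; new: +{a}
  S→A: FOLLOW(A) ⊇ FOLLOW(S) ⊇ {$}; new: +{$}
  S→A b: FOLLOW(A) ⊇ FIRST(b) = {b}; new: +{b}
  S→a B: FOLLOW(B) ⊇ FOLLOW(S) ⊇ {$}; new: +{$}
  S→a C: FOLLOW(C) ⊇ FOLLOW(S) ⊇ {$}; new: +{$}
  FOLLOW[S]={$}  FOLLOW[A]={$,b}  FOLLOW[B]={$,a}  FOLLOW[C]={$}
[2]
  A→S: FOLLOW(S) ⊇ FOLLOW(A) ⊇ {$,b}; new: +{b}
  S→a B: FOLLOW(B) ⊇ FOLLOW(S) ⊇ {$,b}; new: +{b}
  S→a C: FOLLOW(C) ⊇ FOLLOW(S) ⊇ {$,b}; new: +{b}
  FOLLOW[S]={$,b}  FOLLOW[A]={$,b}  FOLLOW[B]={$,a,b}  FOLLOW[C]={$,b}
[3] (no change)
  FOLLOW[S]={$,b}  FOLLOW[A]={$,b}  FOLLOW[B]={$,a,b}  FOLLOW[C]={$,b}

FOLLOW(B) = ["$", "a", "b"]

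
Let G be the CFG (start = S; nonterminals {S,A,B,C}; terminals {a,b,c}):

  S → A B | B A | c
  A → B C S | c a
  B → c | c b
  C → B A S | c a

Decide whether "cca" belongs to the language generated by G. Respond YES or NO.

Convert to CNF:
  S -> A B | B A | c
  A -> B X3 | T0 T1
  B -> T0 T2 | c
  C -> B X4 | T0 T1
  T0 -> c
  T1 -> a
  T2 -> b
  X3 -> C S
  X4 -> A S

Fill CYK table bottom-up:
  T[0,0] 'c' = {B,S,T0}  orig:{B,S}
  T[1,1] 'c' = {B,S,T0}  orig:{B,S}
  T[2,2] 'a' = {T1}  orig:{}
  T[0,1] 'cc' = ∅
  T[1,2] 'ca' = {A,C}
  T[0,2] 'cca' = {S}

S ∈ T[0,2] ⇒ YES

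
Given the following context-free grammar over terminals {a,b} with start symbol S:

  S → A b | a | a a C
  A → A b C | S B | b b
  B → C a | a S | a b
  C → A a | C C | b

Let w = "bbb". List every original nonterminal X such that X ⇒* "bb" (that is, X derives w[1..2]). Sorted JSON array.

Convert to CNF:
  S -> A T0 | T1 X3 | a
  A -> A X2 | S B | T0 T0
  B -> C T1 | T1 S | T1 T0
  C -> A T1 | C C | b
  T0 -> b
  T1 -> a
  X2 -> T0 C
  X3 -> T1 C

Fill CYK table bottom-up (cells [i..j] with 1 ≤ i ≤ j ≤ 2 only):
  cell(1,1) b: {C,T0}  orig:{C}
  cell(2,2) b: {C,T0}  orig:{C}
  cell(1,2) bb: {A,C,X2}  orig:{A,C}

Original NTs in T[1,2] deriving "bb": ["A", "C"]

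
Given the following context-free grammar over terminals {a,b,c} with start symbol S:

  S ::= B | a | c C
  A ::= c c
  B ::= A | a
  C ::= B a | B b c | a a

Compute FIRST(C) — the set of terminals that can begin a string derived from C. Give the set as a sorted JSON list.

FIRST sets, iterate to fixpoint:
round 1:
  A via A→c c: +{c}
  B via B→A: +{c}
  B via B→a: +{a}
  C via C→B a: +{a,c}
  S via S→B: +{a,c}
  FIRST[S]={a,c}  FIRST[A]={c}  FIRST[B]={a,c}  FIRST[C]={a,c}
round 2: — fixpoint
  FIRST[S]={a,c}  FIRST[A]={c}  FIRST[B]={a,c}  FIRST[C]={a,c}

FIRST(C) = ["a", "c"]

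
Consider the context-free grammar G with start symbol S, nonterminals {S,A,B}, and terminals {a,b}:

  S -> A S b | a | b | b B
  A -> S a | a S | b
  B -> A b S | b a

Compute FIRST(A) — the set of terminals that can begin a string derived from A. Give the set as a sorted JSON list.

FIRST sets, iterate to fixpoint:
[1]
  A via A→a S: +{a}
  A via A→b: +{b}
  B via B→A b S: +{a,b}
  S via S→A S b: +{a,b}
  FIRST(S)={a,b}  FIRST(A)={a,b}  FIRST(B)={a,b}
[2] — fixpoint
  FIRST(S)={a,b}  FIRST(A)={a,b}  FIRST(B)={a,b}

FIRST(A) = ["a", "b"]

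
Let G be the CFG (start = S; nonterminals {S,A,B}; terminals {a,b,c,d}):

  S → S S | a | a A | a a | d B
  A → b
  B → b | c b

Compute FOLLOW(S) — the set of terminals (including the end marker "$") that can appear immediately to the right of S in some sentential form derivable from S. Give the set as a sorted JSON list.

FIRST iteration:
pass 1:
  A via A→b: +{b}
  B via B→b: +{b}
  B via B→c b: +{c}
  S via S→a: +{a}
  S via S→d B: +{d}
  S: {a,d}  A: {b}  B: {b,c}
pass 2: done
  S: {a,d}  A: {b}  B: {b,c}

FOLLOW sets:
FOLLOW(S) := {$}
pass 1:
  S→S S: FOLLOW(S) ⊇ FIRST(S) = {a,d}; new: +{a,d}
  S→a A: FOLLOW(A) ⊇ FOLLOW(S) ⊇ {$,a,d}; new: +{$,a,d}
  S→d B: FOLLOW(B) ⊇ FOLLOW(S) ⊇ {$,a,d}; new: +{$,a,d}
  S: {$,a,d}  A: {$,a,d}  B: {$,a,d}
pass 2: done
  S: {$,a,d}  A: {$,a,d}  B: {$,a,d}

FOLLOW(S) = ["$", "a", "d"]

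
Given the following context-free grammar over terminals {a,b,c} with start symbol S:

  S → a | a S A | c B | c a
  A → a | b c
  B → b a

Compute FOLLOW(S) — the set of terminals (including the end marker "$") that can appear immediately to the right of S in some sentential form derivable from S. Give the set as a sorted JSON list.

FIRST sets, iterate to fixpoint:
pass 1:
  A via A→a: +{a}
  A via A→b c: +{b}
  B via B→b a: +{b}
  S via S→a: +{a}
  S via S→c B: +{c}
  FIRST(S)={a,c}  FIRST(A)={a,b}  FIRST(B)={b}
pass 2: — fixpoint
  FIRST(S)={a,c}  FIRST(A)={a,b}  FIRST(B)={b}

Compute FOLLOW by fixpoint:
seed FOLLOW(S) with $
round 1:
  S→a S A: FOLLOW(S) ⊇ FIRST(A) = {a,b}; new: +{a,b}
  S→a S A: FOLLOW(A) ⊇ FOLLOW(S) ⊇ {$,a,b}; new: +{$,a,b}
  S→c B: FOLLOW(B) ⊇ FOLLOW(S) ⊇ {$,a,b}; new: +{$,a,b}
  FOLLOW[S]={$,a,b}  FOLLOW[A]={$,a,b}  FOLLOW[B]={$,a,b}
round 2: — fixpoint
  FOLLOW[S]={$,a,b}  FOLLOW[A]={$,a,b}  FOLLOW[B]={$,a,b}

FOLLOW(S) = ["$", "a", "b"]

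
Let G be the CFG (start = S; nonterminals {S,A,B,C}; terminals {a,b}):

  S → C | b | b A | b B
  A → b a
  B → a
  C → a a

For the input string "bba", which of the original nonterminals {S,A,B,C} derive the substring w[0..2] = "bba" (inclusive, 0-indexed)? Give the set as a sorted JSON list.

CNF form of G:
  S -> T0 A | T0 B | T1 T1 | b
  A -> T0 T1
  B -> a
  C -> T1 T1
  T0 -> b
  T1 -> a

CYK table (by increasing span) (cells [i..j] with 0 ≤ i ≤ j ≤ 2 only):
  T[0,0] 'b' = {S,T0}  orig:{S}
  T[1,1] 'b' = {S,T0}  orig:{S}
  T[2,2] 'a' = {B,T1}  orig:{B}
  T[0,1] 'bb' = ∅
  T[1,2] 'ba' = {A,S}
  T[0,2] 'bba' = {S}

Original NTs in T[0,2] deriving "bba": ["S"]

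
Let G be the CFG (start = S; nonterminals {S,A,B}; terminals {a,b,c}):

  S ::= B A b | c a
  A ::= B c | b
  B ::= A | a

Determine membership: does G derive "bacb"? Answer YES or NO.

CNF form of G:
  S -> B X3 | T0 T2
  A -> B T0 | b
  B -> B T0 | a | b
  T0 -> c
  T1 -> b
  T2 -> a
  X3 -> A T1

CYK table (by increasing span):
  cell(0,0) b: {A,B,T1}  orig:{A,B}
  cell(1,1) a: {B,T2}  orig:{B}
  cell(2,2) c: {T0}  orig:{}
  cell(3,3) b: {A,B,T1}  orig:{A,B}
  cell(0,1) ba: ∅
  cell(1,2) ac: {A,B}
  cell(2,3) cb: ∅
  cell(0,2) bac: ∅
  cell(1,3) acb: {X3}  orig:{}
  cell(0,3) bacb: {S}

S ∈ T[0,3] ⇒ YES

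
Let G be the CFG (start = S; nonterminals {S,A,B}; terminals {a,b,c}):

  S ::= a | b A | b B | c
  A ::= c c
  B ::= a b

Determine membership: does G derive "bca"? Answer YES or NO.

Convert to CNF:
  S -> T2 A | T2 B | a | c
  A -> T0 T0
  B -> T1 T2
  T0 -> c
  T1 -> a
  T2 -> b

CYK fill:
  cell(0,0) b: {T2}  orig:{}
  cell(1,1) c: {S,T0}  orig:{S}
  cell(2,2) a: {S,T1}  orig:{S}
  cell(0,1) bc: ∅
  cell(1,2) ca: ∅
  cell(0,2) bca: ∅

S ∉ T[0,2] ⇒ NO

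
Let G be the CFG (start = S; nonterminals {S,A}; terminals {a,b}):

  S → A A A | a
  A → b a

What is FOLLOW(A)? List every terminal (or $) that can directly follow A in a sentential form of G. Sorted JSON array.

FIRST sets, iterate to fixpoint:
iter 1:
  A via A→b a: +{b}
  S via S→A A A: +{b}
  S via S→a: +{a}
  S: {a,b}  A: {b}
iter 2: (no change)
  S: {a,b}  A: {b}

FOLLOW iteration:
seed FOLLOW(S) with $
pass 1:
  S→A A A: FOLLOW(A) ⊇ FIRST(A) = {b}; new: +{b}
  S→A A A: FOLLOW(A) ⊇ FOLLOW(S) ⊇ {$}; new: +{$}
  FOLLOW(S)={$}  FOLLOW(A)={$,b}
pass 2: (no change)
  FOLLOW(S)={$}  FOLLOW(A)={$,b}

FOLLOW(A) = ["$", "b"]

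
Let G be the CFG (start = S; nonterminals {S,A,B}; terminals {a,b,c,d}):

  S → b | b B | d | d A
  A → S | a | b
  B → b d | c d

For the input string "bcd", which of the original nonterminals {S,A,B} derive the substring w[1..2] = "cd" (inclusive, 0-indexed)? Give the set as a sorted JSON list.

Convert to CNF:
  S -> T0 B | T1 A | b | d
  A -> T0 B | T1 A | a | b | d
  B -> T0 T1 | T2 T1
  T0 -> b
  T1 -> d
  T2 -> c

Fill CYK table bottom-up — only the sub-triangle for w[1..2]:
  T[1,1] 'c' = {T2}  orig:{}
  T[2,2] 'd' = {A,S,T1}  orig:{A,S}
  T[1,2] 'cd' = {B}

Original NTs in T[1,2] deriving "cd": ["B"]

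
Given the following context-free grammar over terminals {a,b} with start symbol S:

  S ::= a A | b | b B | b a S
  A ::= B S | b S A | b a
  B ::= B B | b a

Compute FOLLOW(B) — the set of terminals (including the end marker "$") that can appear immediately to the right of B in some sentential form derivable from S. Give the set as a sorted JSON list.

FIRST sets, iterate to fixpoint:
round 1:
  A via A→b S A: +{b}
  B via B→b a: +{b}
  S via S→a A: +{a}
  S via S→b: +{b}
  S: {a,b}  A: {b}  B: {b}
round 2: — fixpoint
  S: {a,b}  A: {b}  B: {b}

FOLLOW sets:
initialize: $ ∈ FOLLOW(S)
[1]
  A→B S: FOLLOW(B) ⊇ FIRST(S) = {a,b}; new: +{a,b}
  A→b S A: FOLLOW(S) ⊇ FIRST(A) = {b}; new: +{b}
  S→a A: FOLLOW(A) ⊇ FOLLOW(S) ⊇ {$,b}; new: +{$,b}
  S→b B: FOLLOW(B) ⊇ FOLLOW(S) ⊇ {$,b}; new: +{$}
  FOLLOW(S)={$,b}  FOLLOW(A)={$,b}  FOLLOW(B)={$,a,b}
[2] (no change)
  FOLLOW(S)={$,b}  FOLLOW(A)={$,b}  FOLLOW(B)={$,a,b}

FOLLOW(B) = ["$", "a", "b"]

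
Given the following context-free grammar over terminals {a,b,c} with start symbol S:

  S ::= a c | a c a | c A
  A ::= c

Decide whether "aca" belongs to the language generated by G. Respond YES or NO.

Convert to CNF:
  S -> T0 T1 | T0 X2 | T1 A
  A -> c
  T0 -> a
  T1 -> c
  X2 -> T1 T0

Fill CYK table bottom-up:
  [0..0]={T0}  "a"  orig:{}
  [1..1]={A,T1}  "c"  orig:{A}
  [2..2]={T0}  "a"  orig:{}
  [0..1]={S}  "ac"
  [1..2]={X2}  "ca"  orig:{}
  [0..2]={S}  "aca"

S ∈ T[0,2] ⇒ YES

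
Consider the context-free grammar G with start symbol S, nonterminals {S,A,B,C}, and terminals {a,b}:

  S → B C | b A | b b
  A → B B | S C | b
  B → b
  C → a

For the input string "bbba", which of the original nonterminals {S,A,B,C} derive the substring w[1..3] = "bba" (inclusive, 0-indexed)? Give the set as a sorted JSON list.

CNF form of G:
  S -> B C | T0 A | T0 T0
  A -> B B | S C | b
  B -> b
  C -> a
  T0 -> b

CYK table (by increasing span) (cells [i..j] with 1 ≤ i ≤ j ≤ 3 only):
  [1..1]={A,B,T0}  "b"  orig:{A,B}
  [2..2]={A,B,T0}  "b"  orig:{A,B}
  [3..3]={C}  "a"
  [1..2]={A,S}  "bb"
  [2..3]={S}  "ba"
  [1..3]={A}  "bba"

Original NTs in T[1,3] deriving "bba": ["A"]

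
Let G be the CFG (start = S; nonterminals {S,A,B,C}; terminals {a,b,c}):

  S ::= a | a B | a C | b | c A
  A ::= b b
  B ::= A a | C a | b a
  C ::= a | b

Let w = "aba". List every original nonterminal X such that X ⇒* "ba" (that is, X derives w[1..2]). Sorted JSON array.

CNF form of G:
  S -> T1 B | T1 C | T2 A | a | b
  A -> T0 T0
  B -> A T1 | C T1 | T0 T1
  C -> a | b
  T0 -> b
  T1 -> a
  T2 -> c

Fill CYK table bottom-up, restricted to cells inside w[1..2]:
  [1..1]={C,S,T0}  "b"  orig:{C,S}
  [2..2]={C,S,T1}  "a"  orig:{C,S}
  [1..2]={B}  "ba"

Original NTs in T[1,2] deriving "ba": ["B"]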